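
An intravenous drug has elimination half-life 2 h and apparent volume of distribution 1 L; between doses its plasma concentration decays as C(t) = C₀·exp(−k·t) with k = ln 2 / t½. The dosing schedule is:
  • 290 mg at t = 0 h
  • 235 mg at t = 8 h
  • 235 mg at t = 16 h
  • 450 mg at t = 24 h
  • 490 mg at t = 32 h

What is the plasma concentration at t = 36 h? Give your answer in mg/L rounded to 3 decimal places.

129.776 mg/L

k = ln 2 / 2 = 0.34657 per h
Dose 1 (290 mg at t=0 h): 290·exp(−0.34657·36) = 0.001 mg/L
Dose 2 (235 mg at t=8 h): 235·exp(−0.34657·28) = 0.014 mg/L
Dose 3 (235 mg at t=16 h): 235·exp(−0.34657·20) = 0.229 mg/L
Dose 4 (450 mg at t=24 h): 450·exp(−0.34657·12) = 7.031 mg/L
Dose 5 (490 mg at t=32 h): 490·exp(−0.34657·4) = 122.500 mg/L
C(36) = 0.001 + 0.014 + 0.229 + 7.031 + 122.500 = 129.776 mg/L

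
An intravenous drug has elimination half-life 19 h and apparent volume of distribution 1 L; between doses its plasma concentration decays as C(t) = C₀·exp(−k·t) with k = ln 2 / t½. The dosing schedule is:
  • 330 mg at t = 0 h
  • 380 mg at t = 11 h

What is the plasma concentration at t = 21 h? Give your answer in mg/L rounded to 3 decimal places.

k = ln 2 / 19 = 0.03648 per h
Dose 1 (330 mg at t=0 h): 330·exp(−0.03648·21) = 153.390 mg/L
Dose 2 (380 mg at t=11 h): 380·exp(−0.03648·10) = 263.844 mg/L
C(21) = 153.390 + 263.844 = 417.234 mg/L

417.234 mg/L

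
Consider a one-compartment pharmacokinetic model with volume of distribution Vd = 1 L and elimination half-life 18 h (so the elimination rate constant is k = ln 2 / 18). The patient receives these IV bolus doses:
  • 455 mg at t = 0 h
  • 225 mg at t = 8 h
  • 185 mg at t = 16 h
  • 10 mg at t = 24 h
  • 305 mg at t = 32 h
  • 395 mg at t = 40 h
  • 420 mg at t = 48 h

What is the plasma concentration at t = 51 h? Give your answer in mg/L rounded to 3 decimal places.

k = ln 2 / 18 = 0.03851 per h
Dose 1 (455 mg at t=0 h): 455·exp(−0.03851·51) = 63.840 mg/L
Dose 2 (225 mg at t=8 h): 225·exp(−0.03851·43) = 42.959 mg/L
Dose 3 (185 mg at t=16 h): 185·exp(−0.03851·35) = 48.066 mg/L
Dose 4 (10 mg at t=24 h): 10·exp(−0.03851·27) = 3.536 mg/L
Dose 5 (305 mg at t=32 h): 305·exp(−0.03851·19) = 146.739 mg/L
Dose 6 (395 mg at t=40 h): 395·exp(−0.03851·11) = 258.603 mg/L
Dose 7 (420 mg at t=48 h): 420·exp(−0.03851·3) = 374.177 mg/L
C(51) = 63.840 + 42.959 + 48.066 + 3.536 + 146.739 + 258.603 + 374.177 = 937.920 mg/L

937.920 mg/L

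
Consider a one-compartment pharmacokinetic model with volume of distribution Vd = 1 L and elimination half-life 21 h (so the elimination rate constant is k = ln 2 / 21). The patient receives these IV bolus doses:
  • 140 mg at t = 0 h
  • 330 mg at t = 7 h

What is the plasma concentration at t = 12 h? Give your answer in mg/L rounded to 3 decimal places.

k = ln 2 / 21 = 0.03301 per h
Dose 1 (140 mg at t=0 h): 140·exp(−0.03301·12) = 94.213 mg/L
Dose 2 (330 mg at t=7 h): 330·exp(−0.03301·5) = 279.795 mg/L
C(12) = 94.213 + 279.795 = 374.008 mg/L

374.008 mg/L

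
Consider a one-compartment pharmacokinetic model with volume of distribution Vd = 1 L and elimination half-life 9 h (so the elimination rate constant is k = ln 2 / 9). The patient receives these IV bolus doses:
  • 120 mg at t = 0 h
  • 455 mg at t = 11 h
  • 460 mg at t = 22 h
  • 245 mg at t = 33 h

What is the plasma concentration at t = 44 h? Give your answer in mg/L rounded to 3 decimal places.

k = ln 2 / 9 = 0.07702 per h
Dose 1 (120 mg at t=0 h): 120·exp(−0.07702·44) = 4.050 mg/L
Dose 2 (455 mg at t=11 h): 455·exp(−0.07702·33) = 35.829 mg/L
Dose 3 (460 mg at t=22 h): 460·exp(−0.07702·22) = 84.510 mg/L
Dose 4 (245 mg at t=33 h): 245·exp(−0.07702·11) = 105.012 mg/L
C(44) = 4.050 + 35.829 + 84.510 + 105.012 = 229.401 mg/L

229.401 mg/L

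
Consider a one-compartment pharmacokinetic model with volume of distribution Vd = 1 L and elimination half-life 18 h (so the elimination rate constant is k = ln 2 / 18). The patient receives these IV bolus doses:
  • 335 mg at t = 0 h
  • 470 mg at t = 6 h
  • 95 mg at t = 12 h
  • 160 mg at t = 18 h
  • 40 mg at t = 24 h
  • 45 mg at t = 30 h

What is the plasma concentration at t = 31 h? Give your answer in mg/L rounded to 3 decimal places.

k = ln 2 / 18 = 0.03851 per h
Dose 1 (335 mg at t=0 h): 335·exp(−0.03851·31) = 101.532 mg/L
Dose 2 (470 mg at t=6 h): 470·exp(−0.03851·25) = 179.474 mg/L
Dose 3 (95 mg at t=12 h): 95·exp(−0.03851·19) = 45.706 mg/L
Dose 4 (160 mg at t=18 h): 160·exp(−0.03851·13) = 96.986 mg/L
Dose 5 (40 mg at t=24 h): 40·exp(−0.03851·7) = 30.549 mg/L
Dose 6 (45 mg at t=30 h): 45·exp(−0.03851·1) = 43.300 mg/L
C(31) = 101.532 + 179.474 + 45.706 + 96.986 + 30.549 + 43.300 = 497.546 mg/L

497.546 mg/L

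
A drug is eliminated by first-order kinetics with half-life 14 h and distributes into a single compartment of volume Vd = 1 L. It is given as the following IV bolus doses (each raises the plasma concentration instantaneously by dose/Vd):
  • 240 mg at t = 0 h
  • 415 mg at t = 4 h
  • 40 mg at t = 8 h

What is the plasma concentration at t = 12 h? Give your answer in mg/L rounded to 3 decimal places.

k = ln 2 / 14 = 0.04951 per h
Dose 1 (240 mg at t=0 h): 240·exp(−0.04951·12) = 132.491 mg/L
Dose 2 (415 mg at t=4 h): 415·exp(−0.04951·8) = 279.274 mg/L
Dose 3 (40 mg at t=8 h): 40·exp(−0.04951·4) = 32.813 mg/L
C(12) = 132.491 + 279.274 + 32.813 = 444.578 mg/L

444.578 mg/L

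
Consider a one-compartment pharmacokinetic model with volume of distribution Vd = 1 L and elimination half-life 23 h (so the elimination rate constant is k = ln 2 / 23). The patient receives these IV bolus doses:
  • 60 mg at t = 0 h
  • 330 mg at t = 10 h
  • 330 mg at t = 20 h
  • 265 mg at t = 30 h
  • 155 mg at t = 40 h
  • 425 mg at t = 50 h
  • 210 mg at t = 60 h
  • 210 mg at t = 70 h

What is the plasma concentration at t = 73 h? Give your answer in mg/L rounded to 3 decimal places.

k = ln 2 / 23 = 0.03014 per h
Dose 1 (60 mg at t=0 h): 60·exp(−0.03014·73) = 6.648 mg/L
Dose 2 (330 mg at t=10 h): 330·exp(−0.03014·63) = 49.426 mg/L
Dose 3 (330 mg at t=20 h): 330·exp(−0.03014·53) = 66.809 mg/L
Dose 4 (265 mg at t=30 h): 265·exp(−0.03014·43) = 72.519 mg/L
Dose 5 (155 mg at t=40 h): 155·exp(−0.03014·33) = 57.335 mg/L
Dose 6 (425 mg at t=50 h): 425·exp(−0.03014·23) = 212.500 mg/L
Dose 7 (210 mg at t=60 h): 210·exp(−0.03014·13) = 141.929 mg/L
Dose 8 (210 mg at t=70 h): 210·exp(−0.03014·3) = 191.847 mg/L
C(73) = 6.648 + 49.426 + 66.809 + 72.519 + 57.335 + 212.500 + 141.929 + 191.847 = 799.013 mg/L

799.013 mg/L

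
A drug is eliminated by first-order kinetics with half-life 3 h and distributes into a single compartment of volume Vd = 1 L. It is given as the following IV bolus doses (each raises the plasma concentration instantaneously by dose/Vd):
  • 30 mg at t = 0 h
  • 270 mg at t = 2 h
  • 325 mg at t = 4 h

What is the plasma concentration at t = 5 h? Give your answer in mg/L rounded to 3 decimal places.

402.402 mg/L

k = ln 2 / 3 = 0.23105 per h
Dose 1 (30 mg at t=0 h): 30·exp(−0.23105·5) = 9.449 mg/L
Dose 2 (270 mg at t=2 h): 270·exp(−0.23105·3) = 135.000 mg/L
Dose 3 (325 mg at t=4 h): 325·exp(−0.23105·1) = 257.953 mg/L
C(5) = 9.449 + 135.000 + 257.953 = 402.402 mg/L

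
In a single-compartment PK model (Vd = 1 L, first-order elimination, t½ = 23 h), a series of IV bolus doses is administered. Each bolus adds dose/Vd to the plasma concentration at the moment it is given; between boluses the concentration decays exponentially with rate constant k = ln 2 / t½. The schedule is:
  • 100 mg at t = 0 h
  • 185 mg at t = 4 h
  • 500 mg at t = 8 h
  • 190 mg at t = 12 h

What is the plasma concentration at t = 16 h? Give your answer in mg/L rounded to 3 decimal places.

751.908 mg/L

k = ln 2 / 23 = 0.03014 per h
Dose 1 (100 mg at t=0 h): 100·exp(−0.03014·16) = 61.743 mg/L
Dose 2 (185 mg at t=4 h): 185·exp(−0.03014·12) = 128.858 mg/L
Dose 3 (500 mg at t=8 h): 500·exp(−0.03014·8) = 392.884 mg/L
Dose 4 (190 mg at t=12 h): 190·exp(−0.03014·4) = 168.423 mg/L
C(16) = 61.743 + 128.858 + 392.884 + 168.423 = 751.908 mg/L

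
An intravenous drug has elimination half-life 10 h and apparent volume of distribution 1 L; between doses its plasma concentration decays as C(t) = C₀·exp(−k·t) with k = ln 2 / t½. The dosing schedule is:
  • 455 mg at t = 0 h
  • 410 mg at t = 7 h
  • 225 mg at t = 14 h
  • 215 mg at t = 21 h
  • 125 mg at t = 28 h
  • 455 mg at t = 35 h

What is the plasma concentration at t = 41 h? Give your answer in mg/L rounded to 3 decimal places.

k = ln 2 / 10 = 0.06931 per h
Dose 1 (455 mg at t=0 h): 455·exp(−0.06931·41) = 26.533 mg/L
Dose 2 (410 mg at t=7 h): 410·exp(−0.06931·34) = 38.840 mg/L
Dose 3 (225 mg at t=14 h): 225·exp(−0.06931·27) = 34.626 mg/L
Dose 4 (215 mg at t=21 h): 215·exp(−0.06931·20) = 53.750 mg/L
Dose 5 (125 mg at t=28 h): 125·exp(−0.06931·13) = 50.766 mg/L
Dose 6 (455 mg at t=35 h): 455·exp(−0.06931·6) = 300.188 mg/L
C(41) = 26.533 + 38.840 + 34.626 + 53.750 + 50.766 + 300.188 = 504.703 mg/L

504.703 mg/L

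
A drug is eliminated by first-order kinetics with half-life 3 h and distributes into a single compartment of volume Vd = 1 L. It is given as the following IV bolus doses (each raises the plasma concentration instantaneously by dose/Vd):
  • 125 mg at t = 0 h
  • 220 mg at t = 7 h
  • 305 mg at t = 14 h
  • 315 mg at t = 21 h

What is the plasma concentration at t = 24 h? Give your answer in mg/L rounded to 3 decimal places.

k = ln 2 / 3 = 0.23105 per h
Dose 1 (125 mg at t=0 h): 125·exp(−0.23105·24) = 0.488 mg/L
Dose 2 (220 mg at t=7 h): 220·exp(−0.23105·17) = 4.331 mg/L
Dose 3 (305 mg at t=14 h): 305·exp(−0.23105·10) = 30.260 mg/L
Dose 4 (315 mg at t=21 h): 315·exp(−0.23105·3) = 157.500 mg/L
C(24) = 0.488 + 4.331 + 30.260 + 157.500 = 192.579 mg/L

192.579 mg/L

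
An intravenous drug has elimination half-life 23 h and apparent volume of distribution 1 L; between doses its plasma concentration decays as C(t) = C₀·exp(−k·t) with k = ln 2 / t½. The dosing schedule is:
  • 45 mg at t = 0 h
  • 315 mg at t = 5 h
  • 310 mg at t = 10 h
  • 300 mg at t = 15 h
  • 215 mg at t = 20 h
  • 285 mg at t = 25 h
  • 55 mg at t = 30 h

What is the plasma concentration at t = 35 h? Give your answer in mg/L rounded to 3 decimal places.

k = ln 2 / 23 = 0.03014 per h
Dose 1 (45 mg at t=0 h): 45·exp(−0.03014·35) = 15.672 mg/L
Dose 2 (315 mg at t=5 h): 315·exp(−0.03014·30) = 127.545 mg/L
Dose 3 (310 mg at t=10 h): 310·exp(−0.03014·25) = 145.934 mg/L
Dose 4 (300 mg at t=15 h): 300·exp(−0.03014·20) = 164.194 mg/L
Dose 5 (215 mg at t=20 h): 215·exp(−0.03014·15) = 136.809 mg/L
Dose 6 (285 mg at t=25 h): 285·exp(−0.03014·10) = 210.844 mg/L
Dose 7 (55 mg at t=30 h): 55·exp(−0.03014·5) = 47.307 mg/L
C(35) = 15.672 + 127.545 + 145.934 + 164.194 + 136.809 + 210.844 + 47.307 = 848.304 mg/L

848.304 mg/L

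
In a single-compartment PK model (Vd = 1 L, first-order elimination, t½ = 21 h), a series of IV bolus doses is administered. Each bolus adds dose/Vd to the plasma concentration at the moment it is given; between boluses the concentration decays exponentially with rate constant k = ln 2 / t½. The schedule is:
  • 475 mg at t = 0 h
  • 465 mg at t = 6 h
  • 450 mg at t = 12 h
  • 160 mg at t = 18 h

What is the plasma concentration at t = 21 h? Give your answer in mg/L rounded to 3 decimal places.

1000.185 mg/L

k = ln 2 / 21 = 0.03301 per h
Dose 1 (475 mg at t=0 h): 475·exp(−0.03301·21) = 237.500 mg/L
Dose 2 (465 mg at t=6 h): 465·exp(−0.03301·15) = 283.421 mg/L
Dose 3 (450 mg at t=12 h): 450·exp(−0.03301·9) = 334.349 mg/L
Dose 4 (160 mg at t=18 h): 160·exp(−0.03301·3) = 144.916 mg/L
C(21) = 237.500 + 283.421 + 334.349 + 144.916 = 1000.185 mg/L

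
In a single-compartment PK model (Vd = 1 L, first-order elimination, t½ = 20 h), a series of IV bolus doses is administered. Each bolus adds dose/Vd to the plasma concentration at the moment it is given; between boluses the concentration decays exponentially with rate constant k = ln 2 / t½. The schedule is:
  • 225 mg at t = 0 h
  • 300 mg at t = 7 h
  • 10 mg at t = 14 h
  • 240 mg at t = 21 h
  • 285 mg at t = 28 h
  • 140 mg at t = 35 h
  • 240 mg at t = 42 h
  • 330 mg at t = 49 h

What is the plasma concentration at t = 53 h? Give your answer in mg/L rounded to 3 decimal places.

824.583 mg/L

k = ln 2 / 20 = 0.03466 per h
Dose 1 (225 mg at t=0 h): 225·exp(−0.03466·53) = 35.847 mg/L
Dose 2 (300 mg at t=7 h): 300·exp(−0.03466·46) = 60.919 mg/L
Dose 3 (10 mg at t=14 h): 10·exp(−0.03466·39) = 2.588 mg/L
Dose 4 (240 mg at t=21 h): 240·exp(−0.03466·32) = 79.170 mg/L
Dose 5 (285 mg at t=28 h): 285·exp(−0.03466·25) = 119.828 mg/L
Dose 6 (140 mg at t=35 h): 140·exp(−0.03466·18) = 75.024 mg/L
Dose 7 (240 mg at t=42 h): 240·exp(−0.03466·11) = 163.925 mg/L
Dose 8 (330 mg at t=49 h): 330·exp(−0.03466·4) = 287.282 mg/L
C(53) = 35.847 + 60.919 + 2.588 + 79.170 + 119.828 + 75.024 + 163.925 + 287.282 = 824.583 mg/L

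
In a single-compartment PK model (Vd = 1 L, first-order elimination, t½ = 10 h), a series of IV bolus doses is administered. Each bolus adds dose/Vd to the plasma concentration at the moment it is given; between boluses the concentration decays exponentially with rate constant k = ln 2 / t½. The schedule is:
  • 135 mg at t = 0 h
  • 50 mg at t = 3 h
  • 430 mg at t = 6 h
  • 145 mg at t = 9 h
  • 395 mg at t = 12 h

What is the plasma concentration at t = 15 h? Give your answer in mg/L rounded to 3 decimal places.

k = ln 2 / 10 = 0.06931 per h
Dose 1 (135 mg at t=0 h): 135·exp(−0.06931·15) = 47.730 mg/L
Dose 2 (50 mg at t=3 h): 50·exp(−0.06931·12) = 21.764 mg/L
Dose 3 (430 mg at t=6 h): 430·exp(−0.06931·9) = 230.431 mg/L
Dose 4 (145 mg at t=9 h): 145·exp(−0.06931·6) = 95.664 mg/L
Dose 5 (395 mg at t=12 h): 395·exp(−0.06931·3) = 320.840 mg/L
C(15) = 47.730 + 21.764 + 230.431 + 95.664 + 320.840 = 716.429 mg/L

716.429 mg/L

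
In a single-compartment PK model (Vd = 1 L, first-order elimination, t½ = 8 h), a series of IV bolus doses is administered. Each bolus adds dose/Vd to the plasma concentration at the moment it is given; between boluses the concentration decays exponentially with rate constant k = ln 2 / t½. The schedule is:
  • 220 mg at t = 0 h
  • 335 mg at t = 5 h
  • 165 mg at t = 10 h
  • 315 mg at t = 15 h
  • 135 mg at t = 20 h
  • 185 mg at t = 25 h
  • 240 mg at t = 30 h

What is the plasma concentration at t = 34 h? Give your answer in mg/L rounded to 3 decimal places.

414.729 mg/L

k = ln 2 / 8 = 0.08664 per h
Dose 1 (220 mg at t=0 h): 220·exp(−0.08664·34) = 11.562 mg/L
Dose 2 (335 mg at t=5 h): 335·exp(−0.08664·29) = 27.153 mg/L
Dose 3 (165 mg at t=10 h): 165·exp(−0.08664·24) = 20.625 mg/L
Dose 4 (315 mg at t=15 h): 315·exp(−0.08664·19) = 60.725 mg/L
Dose 5 (135 mg at t=20 h): 135·exp(−0.08664·14) = 40.136 mg/L
Dose 6 (185 mg at t=25 h): 185·exp(−0.08664·9) = 84.823 mg/L
Dose 7 (240 mg at t=30 h): 240·exp(−0.08664·4) = 169.706 mg/L
C(34) = 11.562 + 27.153 + 20.625 + 60.725 + 40.136 + 84.823 + 169.706 = 414.729 mg/L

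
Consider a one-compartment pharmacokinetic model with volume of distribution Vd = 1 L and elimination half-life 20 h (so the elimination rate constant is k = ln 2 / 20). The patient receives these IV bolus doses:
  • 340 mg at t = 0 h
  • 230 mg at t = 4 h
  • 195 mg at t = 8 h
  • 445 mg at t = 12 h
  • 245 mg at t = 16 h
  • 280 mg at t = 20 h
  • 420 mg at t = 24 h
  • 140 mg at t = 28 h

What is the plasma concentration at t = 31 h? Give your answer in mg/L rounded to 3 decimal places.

1317.183 mg/L

k = ln 2 / 20 = 0.03466 per h
Dose 1 (340 mg at t=0 h): 340·exp(−0.03466·31) = 116.113 mg/L
Dose 2 (230 mg at t=4 h): 230·exp(−0.03466·27) = 90.227 mg/L
Dose 3 (195 mg at t=8 h): 195·exp(−0.03466·23) = 87.872 mg/L
Dose 4 (445 mg at t=12 h): 445·exp(−0.03466·19) = 230.346 mg/L
Dose 5 (245 mg at t=16 h): 245·exp(−0.03466·15) = 145.678 mg/L
Dose 6 (280 mg at t=20 h): 280·exp(−0.03466·11) = 191.246 mg/L
Dose 7 (420 mg at t=24 h): 420·exp(−0.03466·7) = 329.525 mg/L
Dose 8 (140 mg at t=28 h): 140·exp(−0.03466·3) = 126.175 mg/L
C(31) = 116.113 + 90.227 + 87.872 + 230.346 + 145.678 + 191.246 + 329.525 + 126.175 = 1317.183 mg/L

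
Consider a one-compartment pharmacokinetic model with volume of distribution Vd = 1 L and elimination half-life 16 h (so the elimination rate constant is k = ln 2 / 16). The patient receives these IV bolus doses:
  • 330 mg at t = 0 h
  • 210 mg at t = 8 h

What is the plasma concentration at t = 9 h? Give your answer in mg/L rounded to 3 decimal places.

424.549 mg/L

k = ln 2 / 16 = 0.04332 per h
Dose 1 (330 mg at t=0 h): 330·exp(−0.04332·9) = 223.452 mg/L
Dose 2 (210 mg at t=8 h): 210·exp(−0.04332·1) = 201.097 mg/L
C(9) = 223.452 + 201.097 = 424.549 mg/L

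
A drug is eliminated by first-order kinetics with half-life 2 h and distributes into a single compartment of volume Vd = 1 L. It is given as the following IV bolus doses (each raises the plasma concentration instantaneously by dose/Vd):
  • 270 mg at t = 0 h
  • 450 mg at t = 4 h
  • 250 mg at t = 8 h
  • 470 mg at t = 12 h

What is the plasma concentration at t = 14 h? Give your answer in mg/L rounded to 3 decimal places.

k = ln 2 / 2 = 0.34657 per h
Dose 1 (270 mg at t=0 h): 270·exp(−0.34657·14) = 2.109 mg/L
Dose 2 (450 mg at t=4 h): 450·exp(−0.34657·10) = 14.062 mg/L
Dose 3 (250 mg at t=8 h): 250·exp(−0.34657·6) = 31.250 mg/L
Dose 4 (470 mg at t=12 h): 470·exp(−0.34657·2) = 235.000 mg/L
C(14) = 2.109 + 14.062 + 31.250 + 235.000 = 282.422 mg/L

282.422 mg/L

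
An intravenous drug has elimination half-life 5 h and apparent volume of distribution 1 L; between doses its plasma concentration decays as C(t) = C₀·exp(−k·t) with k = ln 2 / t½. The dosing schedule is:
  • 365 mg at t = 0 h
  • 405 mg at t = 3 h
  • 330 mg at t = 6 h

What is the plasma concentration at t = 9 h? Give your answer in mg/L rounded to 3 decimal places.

k = ln 2 / 5 = 0.13863 per h
Dose 1 (365 mg at t=0 h): 365·exp(−0.13863·9) = 104.819 mg/L
Dose 2 (405 mg at t=3 h): 405·exp(−0.13863·6) = 176.286 mg/L
Dose 3 (330 mg at t=6 h): 330·exp(−0.13863·3) = 217.719 mg/L
C(9) = 104.819 + 176.286 + 217.719 = 498.824 mg/L

498.824 mg/L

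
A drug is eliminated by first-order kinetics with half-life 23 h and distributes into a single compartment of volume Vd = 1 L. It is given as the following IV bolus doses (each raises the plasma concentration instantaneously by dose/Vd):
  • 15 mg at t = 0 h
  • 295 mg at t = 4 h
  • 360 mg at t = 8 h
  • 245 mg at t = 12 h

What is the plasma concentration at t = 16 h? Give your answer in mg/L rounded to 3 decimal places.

k = ln 2 / 23 = 0.03014 per h
Dose 1 (15 mg at t=0 h): 15·exp(−0.03014·16) = 9.261 mg/L
Dose 2 (295 mg at t=4 h): 295·exp(−0.03014·12) = 205.477 mg/L
Dose 3 (360 mg at t=8 h): 360·exp(−0.03014·8) = 282.876 mg/L
Dose 4 (245 mg at t=12 h): 245·exp(−0.03014·4) = 217.177 mg/L
C(16) = 9.261 + 205.477 + 282.876 + 217.177 = 714.791 mg/L

714.791 mg/L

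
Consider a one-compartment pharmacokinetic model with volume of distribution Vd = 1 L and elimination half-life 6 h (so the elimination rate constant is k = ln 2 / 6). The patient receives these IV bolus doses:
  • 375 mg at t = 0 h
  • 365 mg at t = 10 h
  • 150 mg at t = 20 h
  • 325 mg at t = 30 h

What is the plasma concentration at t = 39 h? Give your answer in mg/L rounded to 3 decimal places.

k = ln 2 / 6 = 0.11552 per h
Dose 1 (375 mg at t=0 h): 375·exp(−0.11552·39) = 4.143 mg/L
Dose 2 (365 mg at t=10 h): 365·exp(−0.11552·29) = 12.803 mg/L
Dose 3 (150 mg at t=20 h): 150·exp(−0.11552·19) = 16.704 mg/L
Dose 4 (325 mg at t=30 h): 325·exp(−0.11552·9) = 114.905 mg/L
C(39) = 4.143 + 12.803 + 16.704 + 114.905 = 148.555 mg/L

148.555 mg/L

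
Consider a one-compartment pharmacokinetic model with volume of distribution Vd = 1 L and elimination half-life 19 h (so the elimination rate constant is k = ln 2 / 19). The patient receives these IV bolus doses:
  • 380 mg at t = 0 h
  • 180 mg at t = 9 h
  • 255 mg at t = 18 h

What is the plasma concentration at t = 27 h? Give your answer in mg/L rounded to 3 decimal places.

418.882 mg/L

k = ln 2 / 19 = 0.03648 per h
Dose 1 (380 mg at t=0 h): 380·exp(−0.03648·27) = 141.907 mg/L
Dose 2 (180 mg at t=9 h): 180·exp(−0.03648·18) = 93.344 mg/L
Dose 3 (255 mg at t=18 h): 255·exp(−0.03648·9) = 183.631 mg/L
C(27) = 141.907 + 93.344 + 183.631 = 418.882 mg/L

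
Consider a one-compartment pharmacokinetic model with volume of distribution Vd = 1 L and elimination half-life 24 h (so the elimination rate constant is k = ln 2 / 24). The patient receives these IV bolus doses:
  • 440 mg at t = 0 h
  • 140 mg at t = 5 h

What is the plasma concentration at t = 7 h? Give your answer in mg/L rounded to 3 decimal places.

491.604 mg/L

k = ln 2 / 24 = 0.02888 per h
Dose 1 (440 mg at t=0 h): 440·exp(−0.02888·7) = 359.461 mg/L
Dose 2 (140 mg at t=5 h): 140·exp(−0.02888·2) = 132.142 mg/L
C(7) = 359.461 + 132.142 = 491.604 mg/L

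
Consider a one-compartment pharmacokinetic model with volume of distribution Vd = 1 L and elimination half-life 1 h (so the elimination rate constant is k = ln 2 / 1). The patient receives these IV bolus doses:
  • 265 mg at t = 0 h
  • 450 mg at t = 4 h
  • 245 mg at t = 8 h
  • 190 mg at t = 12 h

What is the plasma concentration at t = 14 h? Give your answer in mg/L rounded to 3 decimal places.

k = ln 2 / 1 = 0.69315 per h
Dose 1 (265 mg at t=0 h): 265·exp(−0.69315·14) = 0.016 mg/L
Dose 2 (450 mg at t=4 h): 450·exp(−0.69315·10) = 0.439 mg/L
Dose 3 (245 mg at t=8 h): 245·exp(−0.69315·6) = 3.828 mg/L
Dose 4 (190 mg at t=12 h): 190·exp(−0.69315·2) = 47.500 mg/L
C(14) = 0.016 + 0.439 + 3.828 + 47.500 = 51.784 mg/L

51.784 mg/L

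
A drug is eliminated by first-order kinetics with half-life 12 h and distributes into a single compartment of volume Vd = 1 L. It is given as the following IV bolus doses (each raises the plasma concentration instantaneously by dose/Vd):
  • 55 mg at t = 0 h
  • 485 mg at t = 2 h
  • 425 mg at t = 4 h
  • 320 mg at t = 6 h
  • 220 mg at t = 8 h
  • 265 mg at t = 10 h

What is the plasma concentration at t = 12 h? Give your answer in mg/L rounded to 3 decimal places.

k = ln 2 / 12 = 0.05776 per h
Dose 1 (55 mg at t=0 h): 55·exp(−0.05776·12) = 27.500 mg/L
Dose 2 (485 mg at t=2 h): 485·exp(−0.05776·10) = 272.197 mg/L
Dose 3 (425 mg at t=4 h): 425·exp(−0.05776·8) = 267.733 mg/L
Dose 4 (320 mg at t=6 h): 320·exp(−0.05776·6) = 226.274 mg/L
Dose 5 (220 mg at t=8 h): 220·exp(−0.05776·4) = 174.614 mg/L
Dose 6 (265 mg at t=10 h): 265·exp(−0.05776·2) = 236.088 mg/L
C(12) = 27.500 + 272.197 + 267.733 + 226.274 + 174.614 + 236.088 = 1204.407 mg/L

1204.407 mg/L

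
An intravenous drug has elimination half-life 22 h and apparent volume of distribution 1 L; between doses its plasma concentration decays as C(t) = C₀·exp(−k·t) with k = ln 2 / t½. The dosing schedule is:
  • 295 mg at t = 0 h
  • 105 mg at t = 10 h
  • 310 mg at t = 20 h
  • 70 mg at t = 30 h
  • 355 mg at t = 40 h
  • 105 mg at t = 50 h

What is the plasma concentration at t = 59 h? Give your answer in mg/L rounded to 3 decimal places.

461.365 mg/L

k = ln 2 / 22 = 0.03151 per h
Dose 1 (295 mg at t=0 h): 295·exp(−0.03151·59) = 45.974 mg/L
Dose 2 (105 mg at t=10 h): 105·exp(−0.03151·49) = 22.424 mg/L
Dose 3 (310 mg at t=20 h): 310·exp(−0.03151·39) = 90.723 mg/L
Dose 4 (70 mg at t=30 h): 70·exp(−0.03151·29) = 28.073 mg/L
Dose 5 (355 mg at t=40 h): 355·exp(−0.03151·19) = 195.096 mg/L
Dose 6 (105 mg at t=50 h): 105·exp(−0.03151·9) = 79.075 mg/L
C(59) = 45.974 + 22.424 + 90.723 + 28.073 + 195.096 + 79.075 = 461.365 mg/L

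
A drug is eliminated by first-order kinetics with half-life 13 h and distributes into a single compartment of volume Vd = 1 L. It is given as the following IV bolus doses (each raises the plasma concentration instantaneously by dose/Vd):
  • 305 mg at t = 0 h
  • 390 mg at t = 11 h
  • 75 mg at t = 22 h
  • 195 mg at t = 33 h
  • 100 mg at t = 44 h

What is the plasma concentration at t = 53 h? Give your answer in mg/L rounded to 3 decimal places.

k = ln 2 / 13 = 0.05332 per h
Dose 1 (305 mg at t=0 h): 305·exp(−0.05332·53) = 18.073 mg/L
Dose 2 (390 mg at t=11 h): 390·exp(−0.05332·42) = 41.544 mg/L
Dose 3 (75 mg at t=22 h): 75·exp(−0.05332·31) = 14.362 mg/L
Dose 4 (195 mg at t=33 h): 195·exp(−0.05332·20) = 67.129 mg/L
Dose 5 (100 mg at t=44 h): 100·exp(−0.05332·9) = 61.886 mg/L
C(53) = 18.073 + 41.544 + 14.362 + 67.129 + 61.886 = 202.994 mg/L

202.994 mg/L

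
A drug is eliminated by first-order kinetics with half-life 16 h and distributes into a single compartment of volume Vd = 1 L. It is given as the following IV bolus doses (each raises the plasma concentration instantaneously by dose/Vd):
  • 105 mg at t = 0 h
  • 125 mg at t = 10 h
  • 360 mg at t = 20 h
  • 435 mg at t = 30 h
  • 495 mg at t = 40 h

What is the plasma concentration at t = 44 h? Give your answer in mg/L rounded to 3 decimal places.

824.973 mg/L

k = ln 2 / 16 = 0.04332 per h
Dose 1 (105 mg at t=0 h): 105·exp(−0.04332·44) = 15.608 mg/L
Dose 2 (125 mg at t=10 h): 125·exp(−0.04332·34) = 28.656 mg/L
Dose 3 (360 mg at t=20 h): 360·exp(−0.04332·24) = 127.279 mg/L
Dose 4 (435 mg at t=30 h): 435·exp(−0.04332·14) = 237.185 mg/L
Dose 5 (495 mg at t=40 h): 495·exp(−0.04332·4) = 416.244 mg/L
C(44) = 15.608 + 28.656 + 127.279 + 237.185 + 416.244 = 824.973 mg/L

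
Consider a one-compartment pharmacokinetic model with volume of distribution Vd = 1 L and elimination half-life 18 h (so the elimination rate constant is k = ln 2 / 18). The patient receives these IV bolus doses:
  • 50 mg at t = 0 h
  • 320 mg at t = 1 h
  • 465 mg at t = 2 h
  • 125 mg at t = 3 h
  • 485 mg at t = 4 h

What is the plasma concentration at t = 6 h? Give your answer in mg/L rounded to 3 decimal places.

k = ln 2 / 18 = 0.03851 per h
Dose 1 (50 mg at t=0 h): 50·exp(−0.03851·6) = 39.685 mg/L
Dose 2 (320 mg at t=1 h): 320·exp(−0.03851·5) = 263.955 mg/L
Dose 3 (465 mg at t=2 h): 465·exp(−0.03851·4) = 398.618 mg/L
Dose 4 (125 mg at t=3 h): 125·exp(−0.03851·3) = 111.362 mg/L
Dose 5 (485 mg at t=4 h): 485·exp(−0.03851·2) = 449.049 mg/L
C(6) = 39.685 + 263.955 + 398.618 + 111.362 + 449.049 = 1262.670 mg/L

1262.670 mg/L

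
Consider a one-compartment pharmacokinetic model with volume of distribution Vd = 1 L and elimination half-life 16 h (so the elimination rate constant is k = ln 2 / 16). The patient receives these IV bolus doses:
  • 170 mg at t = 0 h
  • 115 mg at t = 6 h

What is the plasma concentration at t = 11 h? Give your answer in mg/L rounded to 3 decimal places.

198.161 mg/L

k = ln 2 / 16 = 0.04332 per h
Dose 1 (170 mg at t=0 h): 170·exp(−0.04332·11) = 105.558 mg/L
Dose 2 (115 mg at t=6 h): 115·exp(−0.04332·5) = 92.603 mg/L
C(11) = 105.558 + 92.603 = 198.161 mg/L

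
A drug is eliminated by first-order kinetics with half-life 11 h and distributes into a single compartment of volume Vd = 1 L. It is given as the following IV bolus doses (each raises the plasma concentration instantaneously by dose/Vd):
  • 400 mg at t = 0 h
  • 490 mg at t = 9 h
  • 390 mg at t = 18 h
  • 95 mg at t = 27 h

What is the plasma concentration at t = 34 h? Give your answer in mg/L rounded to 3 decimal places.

k = ln 2 / 11 = 0.06301 per h
Dose 1 (400 mg at t=0 h): 400·exp(−0.06301·34) = 46.947 mg/L
Dose 2 (490 mg at t=9 h): 490·exp(−0.06301·25) = 101.400 mg/L
Dose 3 (390 mg at t=18 h): 390·exp(−0.06301·16) = 142.299 mg/L
Dose 4 (95 mg at t=27 h): 95·exp(−0.06301·7) = 61.117 mg/L
C(34) = 46.947 + 101.400 + 142.299 + 61.117 = 351.762 mg/L

351.762 mg/L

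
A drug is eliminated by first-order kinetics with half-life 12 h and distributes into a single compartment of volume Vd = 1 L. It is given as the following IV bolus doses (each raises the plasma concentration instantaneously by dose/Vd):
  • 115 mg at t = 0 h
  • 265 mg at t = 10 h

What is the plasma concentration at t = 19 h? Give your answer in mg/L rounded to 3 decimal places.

195.947 mg/L

k = ln 2 / 12 = 0.05776 per h
Dose 1 (115 mg at t=0 h): 115·exp(−0.05776·19) = 38.377 mg/L
Dose 2 (265 mg at t=10 h): 265·exp(−0.05776·9) = 157.570 mg/L
C(19) = 38.377 + 157.570 = 195.947 mg/L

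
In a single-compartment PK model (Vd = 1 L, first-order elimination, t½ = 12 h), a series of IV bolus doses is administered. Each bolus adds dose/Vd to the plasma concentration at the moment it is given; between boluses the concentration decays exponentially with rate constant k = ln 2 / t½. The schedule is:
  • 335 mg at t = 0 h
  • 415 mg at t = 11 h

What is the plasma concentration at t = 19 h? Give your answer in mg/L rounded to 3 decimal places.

k = ln 2 / 12 = 0.05776 per h
Dose 1 (335 mg at t=0 h): 335·exp(−0.05776·19) = 111.793 mg/L
Dose 2 (415 mg at t=11 h): 415·exp(−0.05776·8) = 261.434 mg/L
C(19) = 111.793 + 261.434 = 373.226 mg/L

373.226 mg/L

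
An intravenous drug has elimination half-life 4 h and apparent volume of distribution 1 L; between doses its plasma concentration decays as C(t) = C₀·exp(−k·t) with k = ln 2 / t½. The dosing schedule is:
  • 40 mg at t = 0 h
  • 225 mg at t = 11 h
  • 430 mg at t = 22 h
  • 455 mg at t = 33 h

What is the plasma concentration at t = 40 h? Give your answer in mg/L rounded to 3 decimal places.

k = ln 2 / 4 = 0.17329 per h
Dose 1 (40 mg at t=0 h): 40·exp(−0.17329·40) = 0.039 mg/L
Dose 2 (225 mg at t=11 h): 225·exp(−0.17329·29) = 1.478 mg/L
Dose 3 (430 mg at t=22 h): 430·exp(−0.17329·18) = 19.003 mg/L
Dose 4 (455 mg at t=33 h): 455·exp(−0.17329·7) = 135.272 mg/L
C(40) = 0.039 + 1.478 + 19.003 + 135.272 = 155.793 mg/L

155.793 mg/L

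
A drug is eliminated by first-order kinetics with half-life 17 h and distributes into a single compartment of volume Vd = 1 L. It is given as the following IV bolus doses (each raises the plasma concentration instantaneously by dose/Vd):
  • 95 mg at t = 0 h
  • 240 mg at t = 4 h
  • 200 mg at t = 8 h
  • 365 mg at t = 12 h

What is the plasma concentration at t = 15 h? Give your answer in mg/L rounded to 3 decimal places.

678.112 mg/L

k = ln 2 / 17 = 0.04077 per h
Dose 1 (95 mg at t=0 h): 95·exp(−0.04077·15) = 51.536 mg/L
Dose 2 (240 mg at t=4 h): 240·exp(−0.04077·11) = 153.259 mg/L
Dose 3 (200 mg at t=8 h): 200·exp(−0.04077·7) = 150.341 mg/L
Dose 4 (365 mg at t=12 h): 365·exp(−0.04077·3) = 322.976 mg/L
C(15) = 51.536 + 153.259 + 150.341 + 322.976 = 678.112 mg/L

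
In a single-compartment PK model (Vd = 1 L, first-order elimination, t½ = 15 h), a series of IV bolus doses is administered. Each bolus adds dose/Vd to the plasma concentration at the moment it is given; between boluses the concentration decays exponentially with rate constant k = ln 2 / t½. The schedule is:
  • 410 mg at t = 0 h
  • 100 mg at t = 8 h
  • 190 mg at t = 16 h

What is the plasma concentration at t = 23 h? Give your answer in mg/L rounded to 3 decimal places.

329.137 mg/L

k = ln 2 / 15 = 0.04621 per h
Dose 1 (410 mg at t=0 h): 410·exp(−0.04621·23) = 141.646 mg/L
Dose 2 (100 mg at t=8 h): 100·exp(−0.04621·15) = 50.000 mg/L
Dose 3 (190 mg at t=16 h): 190·exp(−0.04621·7) = 137.491 mg/L
C(23) = 141.646 + 50.000 + 137.491 = 329.137 mg/L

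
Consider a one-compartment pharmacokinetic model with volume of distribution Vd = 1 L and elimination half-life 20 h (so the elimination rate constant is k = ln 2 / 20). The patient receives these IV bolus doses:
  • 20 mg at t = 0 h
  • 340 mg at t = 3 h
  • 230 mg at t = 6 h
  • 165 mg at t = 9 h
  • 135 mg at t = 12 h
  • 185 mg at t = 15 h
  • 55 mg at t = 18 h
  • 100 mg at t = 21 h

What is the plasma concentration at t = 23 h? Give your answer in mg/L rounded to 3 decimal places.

k = ln 2 / 20 = 0.03466 per h
Dose 1 (20 mg at t=0 h): 20·exp(−0.03466·23) = 9.013 mg/L
Dose 2 (340 mg at t=3 h): 340·exp(−0.03466·20) = 170.000 mg/L
Dose 3 (230 mg at t=6 h): 230·exp(−0.03466·17) = 127.600 mg/L
Dose 4 (165 mg at t=9 h): 165·exp(−0.03466·14) = 101.569 mg/L
Dose 5 (135 mg at t=12 h): 135·exp(−0.03466·11) = 92.208 mg/L
Dose 6 (185 mg at t=15 h): 185·exp(−0.03466·8) = 140.204 mg/L
Dose 7 (55 mg at t=18 h): 55·exp(−0.03466·5) = 46.249 mg/L
Dose 8 (100 mg at t=21 h): 100·exp(−0.03466·2) = 93.303 mg/L
C(23) = 9.013 + 170.000 + 127.600 + 101.569 + 92.208 + 140.204 + 46.249 + 93.303 = 780.147 mg/L

780.147 mg/L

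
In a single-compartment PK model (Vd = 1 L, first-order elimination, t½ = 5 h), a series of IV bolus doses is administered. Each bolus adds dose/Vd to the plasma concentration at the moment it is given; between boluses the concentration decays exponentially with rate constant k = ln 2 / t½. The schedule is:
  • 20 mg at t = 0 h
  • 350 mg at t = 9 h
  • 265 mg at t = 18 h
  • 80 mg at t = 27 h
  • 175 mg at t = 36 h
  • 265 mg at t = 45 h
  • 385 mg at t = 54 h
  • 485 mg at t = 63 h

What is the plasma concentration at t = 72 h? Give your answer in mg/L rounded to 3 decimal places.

178.859 mg/L

k = ln 2 / 5 = 0.13863 per h
Dose 1 (20 mg at t=0 h): 20·exp(−0.13863·72) = 0.001 mg/L
Dose 2 (350 mg at t=9 h): 350·exp(−0.13863·63) = 0.056 mg/L
Dose 3 (265 mg at t=18 h): 265·exp(−0.13863·54) = 0.149 mg/L
Dose 4 (80 mg at t=27 h): 80·exp(−0.13863·45) = 0.156 mg/L
Dose 5 (175 mg at t=36 h): 175·exp(−0.13863·36) = 1.190 mg/L
Dose 6 (265 mg at t=45 h): 265·exp(−0.13863·27) = 6.276 mg/L
Dose 7 (385 mg at t=54 h): 385·exp(−0.13863·18) = 31.751 mg/L
Dose 8 (485 mg at t=63 h): 485·exp(−0.13863·9) = 139.280 mg/L
C(72) = 0.001 + 0.056 + 0.149 + 0.156 + 1.190 + 6.276 + 31.751 + 139.280 = 178.859 mg/L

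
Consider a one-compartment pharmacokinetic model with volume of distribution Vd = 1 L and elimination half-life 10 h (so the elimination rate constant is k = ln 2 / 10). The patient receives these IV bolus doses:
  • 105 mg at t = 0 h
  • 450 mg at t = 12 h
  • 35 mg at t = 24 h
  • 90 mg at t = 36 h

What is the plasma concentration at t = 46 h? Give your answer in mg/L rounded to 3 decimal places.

k = ln 2 / 10 = 0.06931 per h
Dose 1 (105 mg at t=0 h): 105·exp(−0.06931·46) = 4.330 mg/L
Dose 2 (450 mg at t=12 h): 450·exp(−0.06931·34) = 42.630 mg/L
Dose 3 (35 mg at t=24 h): 35·exp(−0.06931·22) = 7.617 mg/L
Dose 4 (90 mg at t=36 h): 90·exp(−0.06931·10) = 45.000 mg/L
C(46) = 4.330 + 42.630 + 7.617 + 45.000 = 99.576 mg/L

99.576 mg/L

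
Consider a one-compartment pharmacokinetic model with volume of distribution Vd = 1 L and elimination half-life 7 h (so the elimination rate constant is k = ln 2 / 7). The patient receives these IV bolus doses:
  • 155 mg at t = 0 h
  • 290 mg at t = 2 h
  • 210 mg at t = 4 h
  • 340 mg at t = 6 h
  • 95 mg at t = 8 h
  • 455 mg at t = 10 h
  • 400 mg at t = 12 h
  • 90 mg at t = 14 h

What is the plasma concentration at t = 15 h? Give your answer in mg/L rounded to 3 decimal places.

k = ln 2 / 7 = 0.09902 per h
Dose 1 (155 mg at t=0 h): 155·exp(−0.09902·15) = 35.097 mg/L
Dose 2 (290 mg at t=2 h): 290·exp(−0.09902·13) = 80.046 mg/L
Dose 3 (210 mg at t=4 h): 210·exp(−0.09902·11) = 70.660 mg/L
Dose 4 (340 mg at t=6 h): 340·exp(−0.09902·9) = 139.457 mg/L
Dose 5 (95 mg at t=8 h): 95·exp(−0.09902·7) = 47.500 mg/L
Dose 6 (455 mg at t=10 h): 455·exp(−0.09902·5) = 277.326 mg/L
Dose 7 (400 mg at t=12 h): 400·exp(−0.09902·3) = 297.199 mg/L
Dose 8 (90 mg at t=14 h): 90·exp(−0.09902·1) = 81.515 mg/L
C(15) = 35.097 + 80.046 + 70.660 + 139.457 + 47.500 + 277.326 + 297.199 + 81.515 = 1028.800 mg/L

1028.800 mg/L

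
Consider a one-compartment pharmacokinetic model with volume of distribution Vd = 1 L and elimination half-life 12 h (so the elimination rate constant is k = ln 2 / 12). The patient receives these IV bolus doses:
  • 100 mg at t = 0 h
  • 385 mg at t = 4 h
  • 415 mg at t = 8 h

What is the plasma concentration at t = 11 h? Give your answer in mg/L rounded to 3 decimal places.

k = ln 2 / 12 = 0.05776 per h
Dose 1 (100 mg at t=0 h): 100·exp(−0.05776·11) = 52.973 mg/L
Dose 2 (385 mg at t=4 h): 385·exp(−0.05776·7) = 256.957 mg/L
Dose 3 (415 mg at t=8 h): 415·exp(−0.05776·3) = 348.972 mg/L
C(11) = 52.973 + 256.957 + 348.972 = 658.902 mg/L

658.902 mg/L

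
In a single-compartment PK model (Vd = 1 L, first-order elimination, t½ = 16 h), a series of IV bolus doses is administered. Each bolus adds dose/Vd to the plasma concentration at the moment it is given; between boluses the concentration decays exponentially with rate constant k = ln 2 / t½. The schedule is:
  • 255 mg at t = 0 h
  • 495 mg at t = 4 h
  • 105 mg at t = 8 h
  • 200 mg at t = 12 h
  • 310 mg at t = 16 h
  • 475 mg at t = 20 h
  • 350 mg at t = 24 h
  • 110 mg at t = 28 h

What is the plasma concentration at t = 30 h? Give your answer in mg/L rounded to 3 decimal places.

1209.973 mg/L

k = ln 2 / 16 = 0.04332 per h
Dose 1 (255 mg at t=0 h): 255·exp(−0.04332·30) = 69.520 mg/L
Dose 2 (495 mg at t=4 h): 495·exp(−0.04332·26) = 160.484 mg/L
Dose 3 (105 mg at t=8 h): 105·exp(−0.04332·22) = 40.483 mg/L
Dose 4 (200 mg at t=12 h): 200·exp(−0.04332·18) = 91.700 mg/L
Dose 5 (310 mg at t=16 h): 310·exp(−0.04332·14) = 169.029 mg/L
Dose 6 (475 mg at t=20 h): 475·exp(−0.04332·10) = 307.999 mg/L
Dose 7 (350 mg at t=24 h): 350·exp(−0.04332·6) = 269.887 mg/L
Dose 8 (110 mg at t=28 h): 110·exp(−0.04332·2) = 100.870 mg/L
C(30) = 69.520 + 160.484 + 40.483 + 91.700 + 169.029 + 307.999 + 269.887 + 100.870 = 1209.973 mg/L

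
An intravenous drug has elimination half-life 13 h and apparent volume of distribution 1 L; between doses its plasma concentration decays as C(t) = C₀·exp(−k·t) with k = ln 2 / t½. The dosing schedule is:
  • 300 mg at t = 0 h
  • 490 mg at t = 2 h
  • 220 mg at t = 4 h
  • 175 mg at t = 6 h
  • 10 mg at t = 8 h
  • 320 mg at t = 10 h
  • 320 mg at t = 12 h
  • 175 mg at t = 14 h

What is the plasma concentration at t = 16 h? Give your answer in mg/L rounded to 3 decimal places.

1233.561 mg/L

k = ln 2 / 13 = 0.05332 per h
Dose 1 (300 mg at t=0 h): 300·exp(−0.05332·16) = 127.827 mg/L
Dose 2 (490 mg at t=2 h): 490·exp(−0.05332·14) = 232.279 mg/L
Dose 3 (220 mg at t=4 h): 220·exp(−0.05332·12) = 116.024 mg/L
Dose 4 (175 mg at t=6 h): 175·exp(−0.05332·10) = 102.678 mg/L
Dose 5 (10 mg at t=8 h): 10·exp(−0.05332·8) = 6.528 mg/L
Dose 6 (320 mg at t=10 h): 320·exp(−0.05332·6) = 232.388 mg/L
Dose 7 (320 mg at t=12 h): 320·exp(−0.05332·4) = 258.539 mg/L
Dose 8 (175 mg at t=14 h): 175·exp(−0.05332·2) = 157.299 mg/L
C(16) = 127.827 + 232.279 + 116.024 + 102.678 + 6.528 + 232.388 + 258.539 + 157.299 = 1233.561 mg/L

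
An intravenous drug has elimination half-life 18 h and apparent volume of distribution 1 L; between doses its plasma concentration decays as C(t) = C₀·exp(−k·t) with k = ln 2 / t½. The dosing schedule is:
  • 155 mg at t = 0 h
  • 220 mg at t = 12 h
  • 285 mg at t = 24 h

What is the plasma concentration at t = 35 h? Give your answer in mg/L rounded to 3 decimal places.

k = ln 2 / 18 = 0.03851 per h
Dose 1 (155 mg at t=0 h): 155·exp(−0.03851·35) = 40.271 mg/L
Dose 2 (220 mg at t=12 h): 220·exp(−0.03851·23) = 90.735 mg/L
Dose 3 (285 mg at t=24 h): 285·exp(−0.03851·11) = 186.587 mg/L
C(35) = 40.271 + 90.735 + 186.587 = 317.593 mg/L

317.593 mg/L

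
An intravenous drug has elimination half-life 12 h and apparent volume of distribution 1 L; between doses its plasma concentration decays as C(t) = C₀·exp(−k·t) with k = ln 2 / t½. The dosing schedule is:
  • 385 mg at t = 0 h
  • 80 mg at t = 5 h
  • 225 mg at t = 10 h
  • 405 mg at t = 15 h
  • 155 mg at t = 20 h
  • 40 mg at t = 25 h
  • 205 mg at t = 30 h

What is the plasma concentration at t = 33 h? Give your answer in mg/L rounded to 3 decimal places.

546.621 mg/L

k = ln 2 / 12 = 0.05776 per h
Dose 1 (385 mg at t=0 h): 385·exp(−0.05776·33) = 57.231 mg/L
Dose 2 (80 mg at t=5 h): 80·exp(−0.05776·28) = 15.874 mg/L
Dose 3 (225 mg at t=10 h): 225·exp(−0.05776·23) = 59.595 mg/L
Dose 4 (405 mg at t=15 h): 405·exp(−0.05776·18) = 143.189 mg/L
Dose 5 (155 mg at t=20 h): 155·exp(−0.05776·13) = 73.150 mg/L
Dose 6 (40 mg at t=25 h): 40·exp(−0.05776·8) = 25.198 mg/L
Dose 7 (205 mg at t=30 h): 205·exp(−0.05776·3) = 172.384 mg/L
C(33) = 57.231 + 15.874 + 59.595 + 143.189 + 73.150 + 25.198 + 172.384 = 546.621 mg/L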